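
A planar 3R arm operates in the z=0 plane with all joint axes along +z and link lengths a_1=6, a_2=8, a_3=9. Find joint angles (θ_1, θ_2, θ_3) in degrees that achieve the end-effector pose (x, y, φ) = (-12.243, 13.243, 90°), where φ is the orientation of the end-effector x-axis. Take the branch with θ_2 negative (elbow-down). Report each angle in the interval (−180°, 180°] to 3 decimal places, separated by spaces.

-173.234 -44.990 -51.776

wrist centre = target − a_3·(cos φ, sin φ) = (-12.2430, 4.2430)
cos θ_2 = (167.8941−6²−8²)/(2·6·8) = 0.7072; θ_2 = -44.9900° (elbow-down)
β = atan2(4.2430,-12.2430) = 160.8855°; ψ = atan2(-5.6559,11.6578) = -25.8806°
θ_1 = β − ψ = 186.7661°
θ_3 = φ − θ_1 − θ_2 = -51.7761° (wrapped to (-180°,180°])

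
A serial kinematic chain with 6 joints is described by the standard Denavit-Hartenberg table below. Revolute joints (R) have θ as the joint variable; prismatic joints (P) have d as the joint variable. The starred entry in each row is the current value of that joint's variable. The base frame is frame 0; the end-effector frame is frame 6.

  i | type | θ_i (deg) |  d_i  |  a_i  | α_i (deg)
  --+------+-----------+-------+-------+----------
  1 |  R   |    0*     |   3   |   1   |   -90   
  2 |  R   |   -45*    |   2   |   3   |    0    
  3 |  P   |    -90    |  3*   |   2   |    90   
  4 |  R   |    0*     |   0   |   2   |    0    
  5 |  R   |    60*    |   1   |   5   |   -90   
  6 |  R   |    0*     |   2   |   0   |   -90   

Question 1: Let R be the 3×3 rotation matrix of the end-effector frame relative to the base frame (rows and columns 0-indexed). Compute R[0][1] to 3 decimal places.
End-effector y-axis (col 1 of R) = (-0.6124,-0.5000,0.6124)
R[0][1] = -0.6124

-0.612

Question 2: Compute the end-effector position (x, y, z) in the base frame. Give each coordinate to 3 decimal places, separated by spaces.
-0.957 10.330 7.786

after link 1: o_1 = (1.0000, 0.0000, 3.0000)
after link 2: o_2 = (3.1213, 2.0000, 5.1213)
after link 3: o_3 = (1.7071, 5.0000, 6.5355)
after link 4: o_4 = (0.2929, 5.0000, 7.9497)
after link 5: o_5 = (-2.1820, 9.3301, 9.0104)
after link 6: o_6 = (-0.9572, 10.3301, 7.7857)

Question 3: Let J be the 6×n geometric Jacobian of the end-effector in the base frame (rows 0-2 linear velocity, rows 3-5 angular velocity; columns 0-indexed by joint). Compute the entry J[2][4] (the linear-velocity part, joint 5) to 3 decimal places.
-3.769

axis z_4 = (-0.7071,0.0000,-0.7071); lever o_n−o_4 = (-1.2501,5.3301,-0.1641)
cross product → J_v[:, 4] = (3.7690,0.7679,-3.7690)
J_ω[:, 4] = z_4
entry J[2][4] = -3.7690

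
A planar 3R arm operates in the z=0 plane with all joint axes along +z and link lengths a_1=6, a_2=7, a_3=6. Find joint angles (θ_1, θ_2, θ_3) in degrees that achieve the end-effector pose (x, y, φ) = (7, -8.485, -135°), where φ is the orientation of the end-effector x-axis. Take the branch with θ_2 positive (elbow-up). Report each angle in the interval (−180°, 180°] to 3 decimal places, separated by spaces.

-45.000 45.002 -135.002

wrist centre = target − a_3·(cos φ, sin φ) = (11.2426, -4.2424)
cos θ_2 = (144.3946−6²−7²)/(2·6·7) = 0.7071; θ_2 = 45.0023° (elbow-up)
β = atan2(-4.2424,11.2426) = -20.6738°; ψ = atan2(4.9499,10.9495) = 24.3262°
θ_1 = β − ψ = -45.0000°
θ_3 = φ − θ_1 − θ_2 = -135.0023° (wrapped to (-180°,180°])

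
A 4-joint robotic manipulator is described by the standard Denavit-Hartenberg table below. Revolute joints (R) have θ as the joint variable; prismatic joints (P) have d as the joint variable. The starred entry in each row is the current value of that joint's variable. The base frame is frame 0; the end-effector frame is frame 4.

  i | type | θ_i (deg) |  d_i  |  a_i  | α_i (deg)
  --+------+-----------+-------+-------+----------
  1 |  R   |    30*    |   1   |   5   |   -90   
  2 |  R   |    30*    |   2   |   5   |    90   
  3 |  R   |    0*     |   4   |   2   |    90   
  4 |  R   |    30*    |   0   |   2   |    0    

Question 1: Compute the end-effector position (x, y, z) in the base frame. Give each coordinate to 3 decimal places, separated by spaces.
12.044 9.263 0.964

after link 1: o_1 = (4.3301, 2.5000, 1.0000)
after link 2: o_2 = (7.0801, 6.3971, -1.5000)
after link 3: o_3 = (10.3122, 8.2631, 0.9641)
after link 4: o_4 = (12.0442, 9.2631, 0.9641)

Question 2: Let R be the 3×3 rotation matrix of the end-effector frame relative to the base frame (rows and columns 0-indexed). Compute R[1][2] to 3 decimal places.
-0.866

End-effector z-axis (col 2 of R) = (0.5000,-0.8660,0.0000)
R[1][2] = -0.8660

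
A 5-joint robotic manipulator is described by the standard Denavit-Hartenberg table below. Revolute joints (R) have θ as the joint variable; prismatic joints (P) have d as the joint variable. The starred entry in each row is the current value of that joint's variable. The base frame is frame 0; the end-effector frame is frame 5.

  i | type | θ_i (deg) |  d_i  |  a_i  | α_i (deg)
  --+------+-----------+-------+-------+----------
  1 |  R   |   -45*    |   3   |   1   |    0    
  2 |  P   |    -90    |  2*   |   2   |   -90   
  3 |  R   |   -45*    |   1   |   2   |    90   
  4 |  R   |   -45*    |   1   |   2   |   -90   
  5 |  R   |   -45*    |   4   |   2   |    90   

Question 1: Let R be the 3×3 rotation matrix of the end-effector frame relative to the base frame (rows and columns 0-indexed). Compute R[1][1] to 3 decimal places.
End-effector y-axis (col 1 of R) = (0.1464,-0.8536,0.5000)
R[1][1] = -0.8536

-0.854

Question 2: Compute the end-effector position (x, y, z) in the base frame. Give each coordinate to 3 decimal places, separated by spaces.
after link 1: o_1 = (0.7071, -0.7071, 3.0000)
after link 2: o_2 = (-0.7071, -2.1213, 5.0000)
after link 3: o_3 = (-1.0000, -3.8284, 6.4142)
after link 4: o_4 = (-2.2071, -3.0355, 8.1213)
after link 5: o_5 = (-2.1213, -5.5355, 11.8284)

-2.121 -5.536 11.828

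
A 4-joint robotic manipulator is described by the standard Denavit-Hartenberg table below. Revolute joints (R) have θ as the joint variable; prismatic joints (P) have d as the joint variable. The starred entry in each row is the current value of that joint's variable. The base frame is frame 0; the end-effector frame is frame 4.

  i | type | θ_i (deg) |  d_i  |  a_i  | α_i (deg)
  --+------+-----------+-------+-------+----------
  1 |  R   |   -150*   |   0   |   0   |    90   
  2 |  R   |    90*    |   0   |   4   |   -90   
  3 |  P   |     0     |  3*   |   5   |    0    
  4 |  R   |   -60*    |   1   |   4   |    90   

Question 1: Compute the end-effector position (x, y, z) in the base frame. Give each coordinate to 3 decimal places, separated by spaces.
1.732 5.000 11.000

after link 1: o_1 = (0.0000, 0.0000, 0.0000)
after link 2: o_2 = (-0.0000, -0.0000, 4.0000)
after link 3: o_3 = (2.5981, 1.5000, 9.0000)
after link 4: o_4 = (1.7321, 5.0000, 11.0000)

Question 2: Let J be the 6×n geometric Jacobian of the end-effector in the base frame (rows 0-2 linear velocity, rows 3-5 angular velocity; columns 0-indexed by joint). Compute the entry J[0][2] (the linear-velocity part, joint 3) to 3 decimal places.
prismatic axis z_2 = (0.8660,0.5000,0.0000)
J_v[:, 2] = z_2; J_ω[:, 2] = (0,0,0)
entry J[0][2] = 0.8660

0.866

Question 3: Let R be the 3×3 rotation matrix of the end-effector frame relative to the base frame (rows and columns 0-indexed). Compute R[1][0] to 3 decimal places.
0.750

End-effector x-axis (col 0 of R) = (-0.4330,0.7500,0.5000)
R[1][0] = 0.7500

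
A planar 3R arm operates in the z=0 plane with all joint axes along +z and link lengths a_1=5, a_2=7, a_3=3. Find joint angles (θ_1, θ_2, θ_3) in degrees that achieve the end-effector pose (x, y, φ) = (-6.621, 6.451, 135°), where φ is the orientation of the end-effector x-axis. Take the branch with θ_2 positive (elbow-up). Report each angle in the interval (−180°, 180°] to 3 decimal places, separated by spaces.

59.996 120.006 -45.002

wrist centre = target − a_3·(cos φ, sin φ) = (-4.4997, 4.3297)
cos θ_2 = (38.9932−5²−7²)/(2·5·7) = -0.5001; θ_2 = 120.0064° (elbow-up)
β = atan2(4.3297,-4.4997) = 136.1030°; ψ = atan2(6.0618,1.4993) = 76.1073°
θ_1 = β − ψ = 59.9958°
θ_3 = φ − θ_1 − θ_2 = -45.0021° (wrapped to (-180°,180°])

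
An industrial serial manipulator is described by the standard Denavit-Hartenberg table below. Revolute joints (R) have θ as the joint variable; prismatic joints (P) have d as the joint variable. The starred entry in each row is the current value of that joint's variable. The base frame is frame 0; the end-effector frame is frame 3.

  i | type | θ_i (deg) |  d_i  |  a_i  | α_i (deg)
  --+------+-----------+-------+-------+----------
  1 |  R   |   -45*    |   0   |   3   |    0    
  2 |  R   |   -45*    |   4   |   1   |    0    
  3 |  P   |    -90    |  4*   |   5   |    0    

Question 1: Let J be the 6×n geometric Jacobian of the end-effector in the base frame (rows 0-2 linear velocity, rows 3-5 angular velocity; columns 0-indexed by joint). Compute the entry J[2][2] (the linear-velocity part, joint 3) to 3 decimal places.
prismatic axis z_2 = (0.0000,0.0000,1.0000)
J_v[:, 2] = z_2; J_ω[:, 2] = (0,0,0)
entry J[2][2] = 1.0000

1.000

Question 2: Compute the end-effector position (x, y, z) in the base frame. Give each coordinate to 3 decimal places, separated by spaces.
after link 1: o_1 = (2.1213, -2.1213, 0.0000)
after link 2: o_2 = (2.1213, -3.1213, 4.0000)
after link 3: o_3 = (-2.8787, -3.1213, 8.0000)

-2.879 -3.121 8.000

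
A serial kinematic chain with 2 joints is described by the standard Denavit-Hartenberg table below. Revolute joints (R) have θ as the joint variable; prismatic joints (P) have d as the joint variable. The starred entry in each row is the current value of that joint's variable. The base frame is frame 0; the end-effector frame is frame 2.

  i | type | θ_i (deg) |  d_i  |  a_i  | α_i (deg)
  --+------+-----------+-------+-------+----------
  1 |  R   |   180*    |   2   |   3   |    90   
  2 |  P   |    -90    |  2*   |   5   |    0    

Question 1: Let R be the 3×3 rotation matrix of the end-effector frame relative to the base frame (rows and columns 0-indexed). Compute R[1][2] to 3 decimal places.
1.000

End-effector z-axis (col 2 of R) = (0.0000,1.0000,0.0000)
R[1][2] = 1.0000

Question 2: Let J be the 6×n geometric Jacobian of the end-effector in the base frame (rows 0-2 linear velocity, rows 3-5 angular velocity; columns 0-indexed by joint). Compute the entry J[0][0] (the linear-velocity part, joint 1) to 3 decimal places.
axis z_0 = ẑ; lever o_n−o_0 = (-3.0000,2.0000,-3.0000)
cross product → J_v[:, 0] = (-2.0000,-3.0000,0.0000)
J_ω[:, 0] = z_0
entry J[0][0] = -2.0000

-2.000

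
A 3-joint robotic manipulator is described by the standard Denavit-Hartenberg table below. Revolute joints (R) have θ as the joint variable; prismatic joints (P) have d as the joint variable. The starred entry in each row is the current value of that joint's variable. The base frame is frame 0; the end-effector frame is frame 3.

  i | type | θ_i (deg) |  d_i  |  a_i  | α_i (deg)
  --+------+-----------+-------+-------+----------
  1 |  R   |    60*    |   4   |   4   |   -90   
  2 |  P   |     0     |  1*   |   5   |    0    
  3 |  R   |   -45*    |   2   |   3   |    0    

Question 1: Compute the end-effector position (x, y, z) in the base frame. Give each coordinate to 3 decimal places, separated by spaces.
after link 1: o_1 = (2.0000, 3.4641, 4.0000)
after link 2: o_2 = (3.6340, 8.2942, 4.0000)
after link 3: o_3 = (2.9626, 11.1313, 6.1213)

2.963 11.131 6.121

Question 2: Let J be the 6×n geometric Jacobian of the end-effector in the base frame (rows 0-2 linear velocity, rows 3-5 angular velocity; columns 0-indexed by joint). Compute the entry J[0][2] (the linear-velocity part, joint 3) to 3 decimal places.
axis z_2 = (-0.8660,0.5000,0.0000); lever o_n−o_2 = (-0.6714,2.8371,2.1213)
cross product → J_v[:, 2] = (1.0607,1.8371,-2.1213)
J_ω[:, 2] = z_2
entry J[0][2] = 1.0607

1.061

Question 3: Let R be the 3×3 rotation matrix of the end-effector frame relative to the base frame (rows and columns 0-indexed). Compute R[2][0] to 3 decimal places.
End-effector x-axis (col 0 of R) = (0.3536,0.6124,0.7071)
R[2][0] = 0.7071

0.707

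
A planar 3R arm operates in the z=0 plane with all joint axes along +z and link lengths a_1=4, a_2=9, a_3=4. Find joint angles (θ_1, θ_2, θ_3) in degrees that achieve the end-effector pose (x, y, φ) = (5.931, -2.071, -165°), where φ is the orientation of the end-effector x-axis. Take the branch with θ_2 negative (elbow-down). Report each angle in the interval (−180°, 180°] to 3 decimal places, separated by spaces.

59.995 -89.993 -135.002

wrist centre = target − a_3·(cos φ, sin φ) = (9.7947, -1.0357)
cos θ_2 = (97.0089−4²−9²)/(2·4·9) = 0.0001; θ_2 = -89.9929° (elbow-down)
β = atan2(-1.0357,9.7947) = -6.0362°; ψ = atan2(-9.0000,4.0011) = -66.0316°
θ_1 = β − ψ = 59.9954°
θ_3 = φ − θ_1 − θ_2 = -135.0025° (wrapped to (-180°,180°])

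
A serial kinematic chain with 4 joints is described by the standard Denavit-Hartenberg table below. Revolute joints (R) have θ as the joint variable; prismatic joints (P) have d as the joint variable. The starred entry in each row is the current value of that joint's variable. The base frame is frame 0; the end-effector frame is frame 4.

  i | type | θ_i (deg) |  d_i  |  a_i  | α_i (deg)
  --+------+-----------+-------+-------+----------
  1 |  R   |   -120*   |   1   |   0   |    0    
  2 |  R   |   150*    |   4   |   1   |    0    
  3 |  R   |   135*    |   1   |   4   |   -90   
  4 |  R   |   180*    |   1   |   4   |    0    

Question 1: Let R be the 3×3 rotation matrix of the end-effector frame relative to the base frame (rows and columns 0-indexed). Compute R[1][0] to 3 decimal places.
End-effector x-axis (col 0 of R) = (0.9659,-0.2588,-0.0000)
R[1][0] = -0.2588

-0.259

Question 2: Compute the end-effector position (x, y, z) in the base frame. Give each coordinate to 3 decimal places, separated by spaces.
after link 1: o_1 = (0.0000, 0.0000, 1.0000)
after link 2: o_2 = (0.8660, 0.5000, 5.0000)
after link 3: o_3 = (-2.9977, 1.5353, 6.0000)
after link 4: o_4 = (0.6072, -0.4659, 6.0000)

0.607 -0.466 6.000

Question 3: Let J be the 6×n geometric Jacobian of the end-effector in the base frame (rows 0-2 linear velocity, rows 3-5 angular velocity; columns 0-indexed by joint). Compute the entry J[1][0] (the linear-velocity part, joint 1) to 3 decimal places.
0.607

axis z_0 = ẑ; lever o_n−o_0 = (0.6072,-0.4659,6.0000)
cross product → J_v[:, 0] = (0.4659,0.6072,-0.0000)
J_ω[:, 0] = z_0
entry J[1][0] = 0.6072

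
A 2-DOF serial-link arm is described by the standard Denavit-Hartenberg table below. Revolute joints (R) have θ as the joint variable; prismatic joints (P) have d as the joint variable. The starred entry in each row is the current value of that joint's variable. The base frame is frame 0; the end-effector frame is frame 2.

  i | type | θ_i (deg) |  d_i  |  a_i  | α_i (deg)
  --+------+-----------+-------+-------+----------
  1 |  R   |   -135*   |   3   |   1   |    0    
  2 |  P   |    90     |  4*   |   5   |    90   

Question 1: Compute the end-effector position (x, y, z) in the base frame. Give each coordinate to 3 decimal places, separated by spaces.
2.828 -4.243 7.000

after link 1: o_1 = (-0.7071, -0.7071, 3.0000)
after link 2: o_2 = (2.8284, -4.2426, 7.0000)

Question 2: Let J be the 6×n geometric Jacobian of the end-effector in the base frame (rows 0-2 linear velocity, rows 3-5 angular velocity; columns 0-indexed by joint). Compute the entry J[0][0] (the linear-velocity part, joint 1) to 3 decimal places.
4.243

axis z_0 = ẑ; lever o_n−o_0 = (2.8284,-4.2426,7.0000)
cross product → J_v[:, 0] = (4.2426,2.8284,-0.0000)
J_ω[:, 0] = z_0
entry J[0][0] = 4.2426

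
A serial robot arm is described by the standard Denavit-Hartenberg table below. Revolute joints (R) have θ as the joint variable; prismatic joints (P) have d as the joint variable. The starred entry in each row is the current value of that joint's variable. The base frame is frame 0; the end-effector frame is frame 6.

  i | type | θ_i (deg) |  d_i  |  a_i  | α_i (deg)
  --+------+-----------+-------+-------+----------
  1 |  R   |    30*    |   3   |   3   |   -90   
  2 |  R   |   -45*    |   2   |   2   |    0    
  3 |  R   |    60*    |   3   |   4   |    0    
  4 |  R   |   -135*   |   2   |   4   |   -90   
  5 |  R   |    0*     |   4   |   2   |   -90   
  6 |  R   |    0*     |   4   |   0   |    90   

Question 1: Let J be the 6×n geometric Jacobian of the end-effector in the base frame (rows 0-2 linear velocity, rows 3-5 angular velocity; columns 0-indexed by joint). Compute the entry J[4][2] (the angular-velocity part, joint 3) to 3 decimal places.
0.866

axis z_2 = (-0.5000,0.8660,0.0000); lever o_n−o_2 = (3.2480,3.0299,6.1609)
cross product → J_v[:, 2] = (5.3355,3.0804,-4.3278)
J_ω[:, 2] = z_2
entry J[4][2] = 0.8660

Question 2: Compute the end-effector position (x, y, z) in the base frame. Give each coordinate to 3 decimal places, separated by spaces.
after link 1: o_1 = (2.5981, 1.5000, 3.0000)
after link 2: o_2 = (2.8228, 3.9392, 4.4142)
after link 3: o_3 = (4.6689, 8.4691, 3.3789)
after link 4: o_4 = (1.9368, 9.2011, 6.8430)
after link 5: o_5 = (4.0708, 10.4332, 10.5751)
after link 6: o_6 = (6.0708, 6.9691, 10.5751)

6.071 6.969 10.575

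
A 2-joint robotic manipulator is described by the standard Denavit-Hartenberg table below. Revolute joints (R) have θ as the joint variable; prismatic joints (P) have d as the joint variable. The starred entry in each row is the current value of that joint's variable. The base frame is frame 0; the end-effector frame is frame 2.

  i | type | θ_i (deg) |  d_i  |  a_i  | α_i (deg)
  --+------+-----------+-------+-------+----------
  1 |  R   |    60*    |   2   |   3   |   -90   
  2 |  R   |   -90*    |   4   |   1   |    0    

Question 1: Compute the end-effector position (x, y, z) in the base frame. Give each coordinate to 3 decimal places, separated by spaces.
-1.964 4.598 3.000

after link 1: o_1 = (1.5000, 2.5981, 2.0000)
after link 2: o_2 = (-1.9641, 4.5981, 3.0000)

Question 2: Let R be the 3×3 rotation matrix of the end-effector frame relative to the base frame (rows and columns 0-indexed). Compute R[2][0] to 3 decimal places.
End-effector x-axis (col 0 of R) = (0.0000,0.0000,1.0000)
R[2][0] = 1.0000

1.000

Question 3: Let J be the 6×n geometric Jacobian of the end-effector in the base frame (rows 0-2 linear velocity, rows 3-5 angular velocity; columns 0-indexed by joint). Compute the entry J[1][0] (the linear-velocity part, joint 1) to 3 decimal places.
axis z_0 = ẑ; lever o_n−o_0 = (-1.9641,4.5981,3.0000)
cross product → J_v[:, 0] = (-4.5981,-1.9641,0.0000)
J_ω[:, 0] = z_0
entry J[1][0] = -1.9641

-1.964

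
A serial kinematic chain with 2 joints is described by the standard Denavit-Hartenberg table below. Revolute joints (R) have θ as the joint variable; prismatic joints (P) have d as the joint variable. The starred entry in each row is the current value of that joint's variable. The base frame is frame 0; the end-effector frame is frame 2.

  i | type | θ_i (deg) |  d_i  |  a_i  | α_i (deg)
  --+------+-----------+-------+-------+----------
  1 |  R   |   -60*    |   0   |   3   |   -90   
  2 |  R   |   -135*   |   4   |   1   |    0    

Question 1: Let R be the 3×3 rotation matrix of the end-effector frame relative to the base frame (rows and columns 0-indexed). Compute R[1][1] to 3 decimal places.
End-effector y-axis (col 1 of R) = (0.3536,-0.6124,0.7071)
R[1][1] = -0.6124

-0.612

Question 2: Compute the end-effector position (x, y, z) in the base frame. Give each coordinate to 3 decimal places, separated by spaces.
4.611 0.014 0.707

after link 1: o_1 = (1.5000, -2.5981, 0.0000)
after link 2: o_2 = (4.6105, 0.0143, 0.7071)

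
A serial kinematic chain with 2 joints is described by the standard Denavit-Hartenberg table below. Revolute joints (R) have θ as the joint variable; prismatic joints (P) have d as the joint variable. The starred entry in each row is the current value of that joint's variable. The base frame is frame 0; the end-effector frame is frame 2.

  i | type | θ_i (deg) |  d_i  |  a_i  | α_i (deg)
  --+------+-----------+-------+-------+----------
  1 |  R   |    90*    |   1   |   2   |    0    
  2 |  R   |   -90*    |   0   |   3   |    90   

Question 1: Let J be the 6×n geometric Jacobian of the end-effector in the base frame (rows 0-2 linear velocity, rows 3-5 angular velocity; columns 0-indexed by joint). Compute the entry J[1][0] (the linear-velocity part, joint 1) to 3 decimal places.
3.000

axis z_0 = ẑ; lever o_n−o_0 = (3.0000,2.0000,1.0000)
cross product → J_v[:, 0] = (-2.0000,3.0000,0.0000)
J_ω[:, 0] = z_0
entry J[1][0] = 3.0000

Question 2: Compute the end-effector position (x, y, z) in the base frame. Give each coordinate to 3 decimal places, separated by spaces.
after link 1: o_1 = (0.0000, 2.0000, 1.0000)
after link 2: o_2 = (3.0000, 2.0000, 1.0000)

3.000 2.000 1.000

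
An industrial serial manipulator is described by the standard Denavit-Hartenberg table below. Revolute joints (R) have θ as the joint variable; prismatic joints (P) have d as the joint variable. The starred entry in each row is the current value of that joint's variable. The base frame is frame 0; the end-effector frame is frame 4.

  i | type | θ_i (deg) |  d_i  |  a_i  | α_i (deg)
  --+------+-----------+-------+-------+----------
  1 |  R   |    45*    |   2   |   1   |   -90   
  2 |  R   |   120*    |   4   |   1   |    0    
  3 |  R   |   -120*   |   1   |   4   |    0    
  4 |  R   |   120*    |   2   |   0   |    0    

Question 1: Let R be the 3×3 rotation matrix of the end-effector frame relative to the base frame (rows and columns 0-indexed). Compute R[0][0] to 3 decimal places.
-0.354

End-effector x-axis (col 0 of R) = (-0.3536,-0.3536,-0.8660)
R[0][0] = -0.3536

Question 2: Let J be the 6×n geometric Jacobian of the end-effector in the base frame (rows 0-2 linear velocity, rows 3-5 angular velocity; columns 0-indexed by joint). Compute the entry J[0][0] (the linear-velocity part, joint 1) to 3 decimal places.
-8.132

axis z_0 = ẑ; lever o_n−o_0 = (-1.7678,8.1317,1.1340)
cross product → J_v[:, 0] = (-8.1317,-1.7678,0.0000)
J_ω[:, 0] = z_0
entry J[0][0] = -8.1317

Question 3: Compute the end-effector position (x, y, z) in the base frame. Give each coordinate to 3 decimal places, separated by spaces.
after link 1: o_1 = (0.7071, 0.7071, 2.0000)
after link 2: o_2 = (-2.4749, 3.1820, 1.1340)
after link 3: o_3 = (-0.3536, 6.7175, 1.1340)
after link 4: o_4 = (-1.7678, 8.1317, 1.1340)

-1.768 8.132 1.134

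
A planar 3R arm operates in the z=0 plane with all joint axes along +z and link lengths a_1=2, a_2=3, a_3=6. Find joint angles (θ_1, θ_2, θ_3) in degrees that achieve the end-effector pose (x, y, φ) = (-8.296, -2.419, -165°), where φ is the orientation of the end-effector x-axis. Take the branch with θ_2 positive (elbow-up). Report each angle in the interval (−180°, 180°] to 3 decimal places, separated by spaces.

wrist centre = target − a_3·(cos φ, sin φ) = (-2.5004, -0.8661)
cos θ_2 = (7.0023−2²−3²)/(2·2·3) = -0.4998; θ_2 = 119.9872° (elbow-up)
β = atan2(-0.8661,-2.5004) = -160.8953°; ψ = atan2(2.5984,0.5006) = 79.0956°
θ_1 = β − ψ = -239.9909°
θ_3 = φ − θ_1 − θ_2 = -44.9962° (wrapped to (-180°,180°])

120.009 119.987 -44.996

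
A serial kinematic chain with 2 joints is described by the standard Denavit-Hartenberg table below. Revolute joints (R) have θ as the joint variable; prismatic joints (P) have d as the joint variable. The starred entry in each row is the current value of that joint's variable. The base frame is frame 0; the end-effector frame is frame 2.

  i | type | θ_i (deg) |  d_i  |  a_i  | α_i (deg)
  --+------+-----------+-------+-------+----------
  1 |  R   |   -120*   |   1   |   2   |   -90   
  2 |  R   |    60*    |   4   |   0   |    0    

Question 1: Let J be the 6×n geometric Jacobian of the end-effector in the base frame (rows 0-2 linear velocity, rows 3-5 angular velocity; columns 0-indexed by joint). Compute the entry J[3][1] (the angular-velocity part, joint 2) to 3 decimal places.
0.866

axis z_1 = (0.8660,-0.5000,0.0000); lever o_n−o_1 = (3.4641,-2.0000,0.0000)
cross product → J_v[:, 1] = (0.0000,0.0000,0.0000)
J_ω[:, 1] = z_1
entry J[3][1] = 0.8660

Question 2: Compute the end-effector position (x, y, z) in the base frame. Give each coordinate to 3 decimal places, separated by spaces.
2.464 -3.732 1.000

after link 1: o_1 = (-1.0000, -1.7321, 1.0000)
after link 2: o_2 = (2.4641, -3.7321, 1.0000)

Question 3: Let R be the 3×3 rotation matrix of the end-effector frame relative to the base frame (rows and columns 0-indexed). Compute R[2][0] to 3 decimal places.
End-effector x-axis (col 0 of R) = (-0.2500,-0.4330,-0.8660)
R[2][0] = -0.8660

-0.866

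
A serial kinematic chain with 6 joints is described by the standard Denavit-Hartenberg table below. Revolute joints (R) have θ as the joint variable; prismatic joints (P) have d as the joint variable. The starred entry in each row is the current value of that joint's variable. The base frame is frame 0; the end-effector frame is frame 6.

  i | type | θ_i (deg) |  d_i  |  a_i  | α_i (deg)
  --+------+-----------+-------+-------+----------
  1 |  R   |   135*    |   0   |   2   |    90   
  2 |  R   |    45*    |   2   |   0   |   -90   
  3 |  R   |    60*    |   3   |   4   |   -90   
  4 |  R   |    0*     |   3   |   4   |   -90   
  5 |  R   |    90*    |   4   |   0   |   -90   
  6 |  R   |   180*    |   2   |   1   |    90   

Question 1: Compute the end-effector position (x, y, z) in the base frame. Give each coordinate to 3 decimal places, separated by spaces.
after link 1: o_1 = (-1.4142, 1.4142, 0.0000)
after link 2: o_2 = (0.0000, 2.8284, 0.0000)
after link 3: o_3 = (-1.9495, -0.1211, 3.5355)
after link 4: o_4 = (-5.1606, -3.9303, 3.1126)
after link 5: o_5 = (-7.1606, -1.9303, 0.2842)
after link 6: o_6 = (-5.3564, -1.9921, -1.0353)

-5.356 -1.992 -1.035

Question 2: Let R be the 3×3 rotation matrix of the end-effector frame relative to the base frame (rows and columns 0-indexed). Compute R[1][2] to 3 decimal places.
End-effector z-axis (col 2 of R) = (0.5000,-0.5000,0.7071)
R[1][2] = -0.5000

-0.500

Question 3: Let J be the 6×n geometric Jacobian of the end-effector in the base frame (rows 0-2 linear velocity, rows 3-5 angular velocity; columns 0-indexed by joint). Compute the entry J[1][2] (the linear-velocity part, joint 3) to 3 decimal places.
-3.270

axis z_2 = (0.5000,-0.5000,0.7071); lever o_n−o_2 = (-5.3564,-4.8205,-1.0353)
cross product → J_v[:, 2] = (3.9262,-3.2699,-5.0884)
J_ω[:, 2] = z_2
entry J[1][2] = -3.2699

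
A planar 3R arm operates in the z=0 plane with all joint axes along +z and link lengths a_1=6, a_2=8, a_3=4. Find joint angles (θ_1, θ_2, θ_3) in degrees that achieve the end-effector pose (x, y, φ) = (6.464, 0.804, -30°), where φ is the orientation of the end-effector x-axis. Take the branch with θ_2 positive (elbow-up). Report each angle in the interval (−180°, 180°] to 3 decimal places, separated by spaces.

wrist centre = target − a_3·(cos φ, sin φ) = (2.9999, 2.8040)
cos θ_2 = (16.8618−6²−8²)/(2·6·8) = -0.8660; θ_2 = 149.9997° (elbow-up)
β = atan2(2.8040,2.9999) = 43.0668°; ψ = atan2(4.0000,-0.9282) = 103.0639°
θ_1 = β − ψ = -59.9971°
θ_3 = φ − θ_1 − θ_2 = -120.0026° (wrapped to (-180°,180°])

-59.997 150.000 -120.003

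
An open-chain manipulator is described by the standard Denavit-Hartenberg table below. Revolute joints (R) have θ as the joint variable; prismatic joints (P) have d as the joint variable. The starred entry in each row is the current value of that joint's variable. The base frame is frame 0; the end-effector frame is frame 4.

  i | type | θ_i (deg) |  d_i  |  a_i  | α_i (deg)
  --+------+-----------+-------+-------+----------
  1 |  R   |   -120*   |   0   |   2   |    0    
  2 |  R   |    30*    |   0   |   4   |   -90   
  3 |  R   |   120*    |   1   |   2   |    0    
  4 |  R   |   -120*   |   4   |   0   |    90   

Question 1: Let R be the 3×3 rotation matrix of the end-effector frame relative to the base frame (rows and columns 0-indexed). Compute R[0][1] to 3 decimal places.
1.000

End-effector y-axis (col 1 of R) = (1.0000,0.0000,0.0000)
R[0][1] = 1.0000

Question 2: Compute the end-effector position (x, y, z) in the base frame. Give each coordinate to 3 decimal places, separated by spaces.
after link 1: o_1 = (-1.0000, -1.7321, 0.0000)
after link 2: o_2 = (-1.0000, -5.7321, 0.0000)
after link 3: o_3 = (0.0000, -4.7321, -1.7321)
after link 4: o_4 = (4.0000, -4.7321, -1.7321)

4.000 -4.732 -1.732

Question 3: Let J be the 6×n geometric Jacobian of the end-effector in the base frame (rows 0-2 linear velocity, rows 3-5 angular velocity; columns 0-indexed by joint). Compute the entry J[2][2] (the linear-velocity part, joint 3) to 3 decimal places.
axis z_2 = (1.0000,0.0000,0.0000); lever o_n−o_2 = (5.0000,1.0000,-1.7321)
cross product → J_v[:, 2] = (-0.0000,1.7321,1.0000)
J_ω[:, 2] = z_2
entry J[2][2] = 1.0000

1.000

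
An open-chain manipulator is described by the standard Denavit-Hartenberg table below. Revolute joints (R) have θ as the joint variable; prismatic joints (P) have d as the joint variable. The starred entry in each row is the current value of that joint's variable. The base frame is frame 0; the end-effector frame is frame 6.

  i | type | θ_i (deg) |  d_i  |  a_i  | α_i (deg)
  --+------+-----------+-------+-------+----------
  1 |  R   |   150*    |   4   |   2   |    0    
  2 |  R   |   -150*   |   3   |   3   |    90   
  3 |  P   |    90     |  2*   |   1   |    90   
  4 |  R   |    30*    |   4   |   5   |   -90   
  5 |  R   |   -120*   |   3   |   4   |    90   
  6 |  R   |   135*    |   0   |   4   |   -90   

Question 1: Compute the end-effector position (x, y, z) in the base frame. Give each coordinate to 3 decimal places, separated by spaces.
after link 1: o_1 = (-1.7321, 1.0000, 4.0000)
after link 2: o_2 = (1.2679, 1.0000, 7.0000)
after link 3: o_3 = (1.2679, -1.0000, 8.0000)
after link 4: o_4 = (5.2679, -3.5000, 12.3301)
after link 5: o_5 = (8.7321, -5.0981, 9.0981)
after link 6: o_6 = (6.2826, -8.2547, 8.9086)

6.283 -8.255 8.909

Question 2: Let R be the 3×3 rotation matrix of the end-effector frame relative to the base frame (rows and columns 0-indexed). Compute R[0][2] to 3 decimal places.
End-effector z-axis (col 2 of R) = (-0.6124,0.4356,0.6597)
R[0][2] = -0.6124

-0.612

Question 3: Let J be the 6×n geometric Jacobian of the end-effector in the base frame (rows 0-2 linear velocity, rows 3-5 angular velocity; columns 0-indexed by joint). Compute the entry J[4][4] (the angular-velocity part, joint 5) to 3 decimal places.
-0.866

axis z_4 = (-0.0000,-0.8660,-0.5000); lever o_n−o_4 = (1.0146,-4.7547,-3.4215)
cross product → J_v[:, 4] = (0.5858,-0.5073,0.8787)
J_ω[:, 4] = z_4
entry J[4][4] = -0.8660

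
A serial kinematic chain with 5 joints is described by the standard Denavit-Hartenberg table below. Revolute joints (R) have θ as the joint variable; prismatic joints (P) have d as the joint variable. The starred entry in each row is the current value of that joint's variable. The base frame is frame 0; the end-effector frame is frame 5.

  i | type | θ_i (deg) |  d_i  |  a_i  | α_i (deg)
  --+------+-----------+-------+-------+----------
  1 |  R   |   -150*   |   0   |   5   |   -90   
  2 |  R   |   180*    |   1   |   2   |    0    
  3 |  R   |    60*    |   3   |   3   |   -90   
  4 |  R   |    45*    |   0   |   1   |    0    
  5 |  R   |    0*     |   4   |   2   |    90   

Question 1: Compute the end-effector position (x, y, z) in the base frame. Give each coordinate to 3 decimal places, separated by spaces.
-2.441 -3.579 6.435

after link 1: o_1 = (-4.3301, -2.5000, 0.0000)
after link 2: o_2 = (-2.0981, -2.3660, -0.0000)
after link 3: o_3 = (0.7010, -4.2141, 2.5981)
after link 4: o_4 = (0.6536, -3.4250, 3.2104)
after link 5: o_5 = (-2.4411, -3.5787, 6.4352)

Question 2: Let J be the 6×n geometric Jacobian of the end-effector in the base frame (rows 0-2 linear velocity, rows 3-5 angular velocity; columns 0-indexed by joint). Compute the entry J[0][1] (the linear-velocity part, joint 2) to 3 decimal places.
axis z_1 = (0.5000,-0.8660,0.0000); lever o_n−o_1 = (1.8890,-1.0787,6.4352)
cross product → J_v[:, 1] = (-5.5730,-3.2176,1.0966)
J_ω[:, 1] = z_1
entry J[0][1] = -5.5730

-5.573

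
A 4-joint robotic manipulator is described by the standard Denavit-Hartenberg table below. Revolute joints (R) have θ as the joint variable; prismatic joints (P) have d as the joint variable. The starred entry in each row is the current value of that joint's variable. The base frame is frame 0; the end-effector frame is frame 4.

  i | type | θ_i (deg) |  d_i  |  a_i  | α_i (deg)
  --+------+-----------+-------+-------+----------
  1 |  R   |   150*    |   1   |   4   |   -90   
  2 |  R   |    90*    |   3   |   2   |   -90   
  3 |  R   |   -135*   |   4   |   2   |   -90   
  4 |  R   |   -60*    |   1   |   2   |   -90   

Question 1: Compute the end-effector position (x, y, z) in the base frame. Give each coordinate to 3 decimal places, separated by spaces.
-1.414 -5.914 0.414

after link 1: o_1 = (-3.4641, 2.0000, 1.0000)
after link 2: o_2 = (-4.9641, -0.5981, -1.0000)
after link 3: o_3 = (-2.2071, -3.8228, 0.4142)
after link 4: o_4 = (-1.4142, -5.9136, 0.4142)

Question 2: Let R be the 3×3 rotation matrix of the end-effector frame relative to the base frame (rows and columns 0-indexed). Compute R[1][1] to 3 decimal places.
End-effector y-axis (col 1 of R) = (0.3536,0.6124,0.7071)
R[1][1] = 0.6124

0.612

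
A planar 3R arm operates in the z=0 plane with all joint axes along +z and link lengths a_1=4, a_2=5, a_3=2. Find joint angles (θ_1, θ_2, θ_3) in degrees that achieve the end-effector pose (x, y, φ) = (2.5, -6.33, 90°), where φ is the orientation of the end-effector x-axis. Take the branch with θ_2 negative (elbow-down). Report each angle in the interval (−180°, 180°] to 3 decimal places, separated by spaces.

-56.586 -30.006 176.592

wrist centre = target − a_3·(cos φ, sin φ) = (2.5000, -8.3300)
cos θ_2 = (75.6389−4²−5²)/(2·4·5) = 0.8660; θ_2 = -30.0061° (elbow-down)
β = atan2(-8.3300,2.5000) = -73.2944°; ψ = atan2(-2.5005,8.3299) = -16.7087°
θ_1 = β − ψ = -56.5857°
θ_3 = φ − θ_1 − θ_2 = 176.5918° (wrapped to (-180°,180°])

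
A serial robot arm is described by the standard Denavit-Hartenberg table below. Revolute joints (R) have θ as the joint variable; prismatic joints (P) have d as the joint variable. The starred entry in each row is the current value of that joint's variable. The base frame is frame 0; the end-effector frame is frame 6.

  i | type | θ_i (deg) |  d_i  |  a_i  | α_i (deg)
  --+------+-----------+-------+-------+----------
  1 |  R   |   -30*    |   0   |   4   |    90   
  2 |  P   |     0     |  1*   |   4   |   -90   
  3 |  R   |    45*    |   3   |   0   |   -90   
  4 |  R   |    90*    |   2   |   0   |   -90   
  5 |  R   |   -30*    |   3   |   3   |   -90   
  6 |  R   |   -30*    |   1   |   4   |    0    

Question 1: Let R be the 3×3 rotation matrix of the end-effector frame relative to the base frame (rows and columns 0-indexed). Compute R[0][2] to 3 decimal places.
End-effector z-axis (col 2 of R) = (0.2241,-0.8365,-0.5000)
R[0][2] = 0.2241

0.224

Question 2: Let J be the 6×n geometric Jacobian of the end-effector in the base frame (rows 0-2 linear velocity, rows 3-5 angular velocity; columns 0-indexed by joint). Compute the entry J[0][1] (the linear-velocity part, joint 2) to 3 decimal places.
-0.500

prismatic axis z_1 = (-0.5000,-0.8660,0.0000)
J_v[:, 1] = z_1; J_ω[:, 1] = (0,0,0)
entry J[0][1] = -0.5000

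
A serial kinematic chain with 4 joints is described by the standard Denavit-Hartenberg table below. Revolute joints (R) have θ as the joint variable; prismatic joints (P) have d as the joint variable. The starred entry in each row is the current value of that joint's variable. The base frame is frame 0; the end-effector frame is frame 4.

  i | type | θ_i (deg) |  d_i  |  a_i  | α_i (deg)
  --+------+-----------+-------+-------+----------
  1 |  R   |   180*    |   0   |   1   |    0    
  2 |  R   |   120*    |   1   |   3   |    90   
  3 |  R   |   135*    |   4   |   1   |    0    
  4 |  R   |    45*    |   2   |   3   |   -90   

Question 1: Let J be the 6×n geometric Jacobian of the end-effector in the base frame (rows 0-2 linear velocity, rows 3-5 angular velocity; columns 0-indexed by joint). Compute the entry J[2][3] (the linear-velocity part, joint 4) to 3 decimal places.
-3.000

axis z_3 = (-0.8660,-0.5000,0.0000); lever o_n−o_3 = (-3.2321,1.5981,0.0000)
cross product → J_v[:, 3] = (-0.0000,0.0000,-3.0000)
J_ω[:, 3] = z_3
entry J[2][3] = -3.0000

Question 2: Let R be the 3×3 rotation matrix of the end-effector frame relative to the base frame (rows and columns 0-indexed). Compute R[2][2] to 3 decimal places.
End-effector z-axis (col 2 of R) = (-0.0000,0.0000,-1.0000)
R[2][2] = -1.0000

-1.000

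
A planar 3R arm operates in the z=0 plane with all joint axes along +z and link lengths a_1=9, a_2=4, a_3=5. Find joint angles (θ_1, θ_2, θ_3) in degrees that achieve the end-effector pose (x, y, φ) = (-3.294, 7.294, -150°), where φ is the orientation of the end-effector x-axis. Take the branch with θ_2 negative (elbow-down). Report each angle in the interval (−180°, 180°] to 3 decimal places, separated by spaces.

wrist centre = target − a_3·(cos φ, sin φ) = (1.0361, 9.7940)
cos θ_2 = (96.9960−9²−4²)/(2·9·4) = -0.0001; θ_2 = -90.0032° (elbow-down)
β = atan2(9.7940,1.0361) = 83.9610°; ψ = atan2(-4.0000,8.9998) = -23.9630°
θ_1 = β − ψ = 107.9240°
θ_3 = φ − θ_1 − θ_2 = -167.9209° (wrapped to (-180°,180°])

107.924 -90.003 -167.921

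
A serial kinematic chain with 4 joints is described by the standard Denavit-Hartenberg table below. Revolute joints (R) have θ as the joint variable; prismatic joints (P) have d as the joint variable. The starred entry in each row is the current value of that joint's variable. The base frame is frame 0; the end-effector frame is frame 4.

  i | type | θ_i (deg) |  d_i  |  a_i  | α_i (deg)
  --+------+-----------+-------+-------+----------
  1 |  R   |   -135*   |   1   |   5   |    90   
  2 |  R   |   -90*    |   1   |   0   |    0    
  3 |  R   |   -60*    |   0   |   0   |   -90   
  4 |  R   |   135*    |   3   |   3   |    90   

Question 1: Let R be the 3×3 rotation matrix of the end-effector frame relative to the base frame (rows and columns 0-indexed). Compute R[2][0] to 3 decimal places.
0.354

End-effector x-axis (col 0 of R) = (0.0670,-0.9330,0.3536)
R[2][0] = 0.3536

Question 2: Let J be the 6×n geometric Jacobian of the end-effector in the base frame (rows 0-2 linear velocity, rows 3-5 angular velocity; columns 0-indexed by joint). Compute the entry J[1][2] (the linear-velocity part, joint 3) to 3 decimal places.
axis z_2 = (-0.7071,0.7071,0.0000); lever o_n−o_2 = (-0.8597,-3.8597,-1.5374)
cross product → J_v[:, 2] = (-1.0871,-1.0871,3.3371)
J_ω[:, 2] = z_2
entry J[1][2] = -1.0871

-1.087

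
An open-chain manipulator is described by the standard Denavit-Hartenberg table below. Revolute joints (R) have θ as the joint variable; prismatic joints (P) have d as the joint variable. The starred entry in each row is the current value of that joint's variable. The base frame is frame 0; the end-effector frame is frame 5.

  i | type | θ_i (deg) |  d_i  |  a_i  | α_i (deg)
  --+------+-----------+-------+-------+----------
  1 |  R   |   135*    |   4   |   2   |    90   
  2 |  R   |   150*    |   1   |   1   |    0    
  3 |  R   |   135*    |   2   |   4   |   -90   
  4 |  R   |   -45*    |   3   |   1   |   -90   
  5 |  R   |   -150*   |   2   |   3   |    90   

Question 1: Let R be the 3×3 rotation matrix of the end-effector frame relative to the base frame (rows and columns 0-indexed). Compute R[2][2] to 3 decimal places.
0.117

End-effector z-axis (col 2 of R) = (0.4062,-0.9062,0.1174)
R[2][2] = 0.1174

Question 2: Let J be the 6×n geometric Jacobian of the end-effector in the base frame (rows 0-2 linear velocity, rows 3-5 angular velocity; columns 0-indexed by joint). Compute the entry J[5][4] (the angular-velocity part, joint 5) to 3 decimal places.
axis z_4 = (-0.6294,-0.3706,-0.6830); lever o_n−o_4 = (-3.2462,-1.3519,0.7967)
cross product → J_v[:, 4] = (-1.2186,2.7186,-0.3521)
J_ω[:, 4] = z_4
entry J[5][4] = -0.6830

-0.683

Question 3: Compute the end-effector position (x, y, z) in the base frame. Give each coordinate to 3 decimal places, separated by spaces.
after link 1: o_1 = (-1.4142, 1.4142, 4.0000)
after link 2: o_2 = (-0.0947, 1.5089, 4.5000)
after link 3: o_3 = (0.5874, 3.6552, 0.6363)
after link 4: o_4 = (-1.0910, 6.3337, 0.7297)
after link 5: o_5 = (-4.3372, 4.9817, 1.5265)

-4.337 4.982 1.526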